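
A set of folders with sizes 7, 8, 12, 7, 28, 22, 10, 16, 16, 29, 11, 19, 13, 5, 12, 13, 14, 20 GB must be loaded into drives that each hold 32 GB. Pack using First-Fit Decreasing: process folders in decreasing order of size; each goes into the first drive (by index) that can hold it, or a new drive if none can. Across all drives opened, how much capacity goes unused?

Sorted descending: 29, 28, 22, 20, 19, 16, 16, 14, 13, 13, 12, 12, 11, 10, 8, 7, 7, 5.
Put 29 GB in drive 1; 3 GB remain.
Put 28 GB in drive 2; 4 GB remain.
Put 22 GB in drive 3; 10 GB remain.
Put 20 GB in drive 4; 12 GB remain.
Put 19 GB in drive 5; 13 GB remain.
Put 16 GB in drive 6; 16 GB remain.
Put 16 GB in drive 6; 0 GB remain.
Put 14 GB in drive 7; 18 GB remain.
Put 13 GB in drive 5; 0 GB remain.
Put 13 GB in drive 7; 5 GB remain.
Put 12 GB in drive 4; 0 GB remain.
Put 12 GB in drive 8; 20 GB remain.
Put 11 GB in drive 8; 9 GB remain.
Put 10 GB in drive 3; 0 GB remain.
Put 8 GB in drive 8; 1 GB remain.
Put 7 GB in drive 9; 25 GB remain.
Put 7 GB in drive 9; 18 GB remain.
Put 5 GB in drive 7; 0 GB remain.
9 drives × 32 GB = 288 GB; used 262 GB; unused 26 GB.

26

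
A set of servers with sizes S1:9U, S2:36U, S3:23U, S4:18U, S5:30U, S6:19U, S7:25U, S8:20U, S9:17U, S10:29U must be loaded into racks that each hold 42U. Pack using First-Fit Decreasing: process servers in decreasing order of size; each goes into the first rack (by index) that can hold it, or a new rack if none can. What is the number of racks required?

Sorted descending: 36, 30, 29, 25, 23, 20, 19, 18, 17, 9.
36U → rack 1 (remaining 6U)
30U → rack 2 (remaining 12U)
29U → rack 3 (remaining 13U)
25U → rack 4 (remaining 17U)
23U → rack 5 (remaining 19U)
20U → rack 6 (remaining 22U)
19U → rack 5 (remaining 0U)
18U → rack 6 (remaining 4U)
17U → rack 4 (remaining 0U)
9U → rack 2 (remaining 3U)

6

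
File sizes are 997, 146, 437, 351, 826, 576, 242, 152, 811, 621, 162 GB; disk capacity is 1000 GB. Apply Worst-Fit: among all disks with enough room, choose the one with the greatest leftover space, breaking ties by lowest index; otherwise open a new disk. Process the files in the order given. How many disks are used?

Put 997 GB in disk 1; 3 GB remain.
Put 146 GB in disk 2; 854 GB remain.
Put 437 GB in disk 2; 417 GB remain.
Put 351 GB in disk 2; 66 GB remain.
Put 826 GB in disk 3; 174 GB remain.
Put 576 GB in disk 4; 424 GB remain.
Put 242 GB in disk 4; 182 GB remain.
Put 152 GB in disk 4; 30 GB remain.
Put 811 GB in disk 5; 189 GB remain.
Put 621 GB in disk 6; 379 GB remain.
Put 162 GB in disk 6; 217 GB remain.

6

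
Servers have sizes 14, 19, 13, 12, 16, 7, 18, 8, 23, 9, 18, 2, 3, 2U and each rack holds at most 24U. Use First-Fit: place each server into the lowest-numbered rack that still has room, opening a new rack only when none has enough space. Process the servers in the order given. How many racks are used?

14U → rack 1 (remaining 10U)
19U → rack 2 (remaining 5U)
13U → rack 3 (remaining 11U)
12U → rack 4 (remaining 12U)
16U → rack 5 (remaining 8U)
7U → rack 1 (remaining 3U)
18U → rack 6 (remaining 6U)
8U → rack 3 (remaining 3U)
23U → rack 7 (remaining 1U)
9U → rack 4 (remaining 3U)
18U → rack 8 (remaining 6U)
2U → rack 1 (remaining 1U)
3U → rack 2 (remaining 2U)
2U → rack 2 (remaining 0U)

8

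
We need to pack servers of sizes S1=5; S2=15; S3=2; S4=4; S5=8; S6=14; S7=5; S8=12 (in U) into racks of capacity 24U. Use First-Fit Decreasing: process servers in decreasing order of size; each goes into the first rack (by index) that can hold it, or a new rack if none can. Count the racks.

Sorted descending: 15, 14, 12, 8, 5, 5, 4, 2.
rack 1: place 15U, 9U left
rack 2: place 14U, 10U left
rack 3: place 12U, 12U left
rack 1: place 8U, 1U left
rack 2: place 5U, 5U left
rack 2: place 5U, 0U left
rack 3: place 4U, 8U left
rack 3: place 2U, 6U left

3 racks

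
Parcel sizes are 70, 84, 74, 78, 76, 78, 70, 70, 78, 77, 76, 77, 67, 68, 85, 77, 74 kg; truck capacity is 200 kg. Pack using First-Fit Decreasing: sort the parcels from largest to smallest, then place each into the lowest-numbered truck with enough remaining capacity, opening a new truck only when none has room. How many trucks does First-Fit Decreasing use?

Sorted descending: 85, 84, 78, 78, 78, 77, 77, 77, 76, 76, 74, 74, 70, 70, 70, 68, 67.
Put 85 kg in truck 1; 115 kg remain.
Put 84 kg in truck 1; 31 kg remain.
Put 78 kg in truck 2; 122 kg remain.
Put 78 kg in truck 2; 44 kg remain.
Put 78 kg in truck 3; 122 kg remain.
Put 77 kg in truck 3; 45 kg remain.
Put 77 kg in truck 4; 123 kg remain.
Put 77 kg in truck 4; 46 kg remain.
Put 76 kg in truck 5; 124 kg remain.
Put 76 kg in truck 5; 48 kg remain.
Put 74 kg in truck 6; 126 kg remain.
Put 74 kg in truck 6; 52 kg remain.
Put 70 kg in truck 7; 130 kg remain.
Put 70 kg in truck 7; 60 kg remain.
Put 70 kg in truck 8; 130 kg remain.
Put 68 kg in truck 8; 62 kg remain.
Put 67 kg in truck 9; 133 kg remain.
Final trucks: [85,84] [78,78] [78,77] [77,77] [76,76] [74,74] [70,70] [70,68] [67].

9 trucks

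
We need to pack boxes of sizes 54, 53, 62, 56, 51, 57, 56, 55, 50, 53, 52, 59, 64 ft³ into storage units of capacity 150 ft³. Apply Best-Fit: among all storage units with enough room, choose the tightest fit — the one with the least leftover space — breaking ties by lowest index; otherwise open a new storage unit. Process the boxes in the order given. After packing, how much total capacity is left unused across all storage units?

328

Put 54 ft³ in storage unit 1; 96 ft³ remain.
Put 53 ft³ in storage unit 1; 43 ft³ remain.
Put 62 ft³ in storage unit 2; 88 ft³ remain.
Put 56 ft³ in storage unit 2; 32 ft³ remain.
Put 51 ft³ in storage unit 3; 99 ft³ remain.
Put 57 ft³ in storage unit 3; 42 ft³ remain.
Put 56 ft³ in storage unit 4; 94 ft³ remain.
Put 55 ft³ in storage unit 4; 39 ft³ remain.
Put 50 ft³ in storage unit 5; 100 ft³ remain.
Put 53 ft³ in storage unit 5; 47 ft³ remain.
Put 52 ft³ in storage unit 6; 98 ft³ remain.
Put 59 ft³ in storage unit 6; 39 ft³ remain.
Put 64 ft³ in storage unit 7; 86 ft³ remain.
7 storage units × 150 ft³ = 1050 ft³; used 722 ft³; unused 328 ft³.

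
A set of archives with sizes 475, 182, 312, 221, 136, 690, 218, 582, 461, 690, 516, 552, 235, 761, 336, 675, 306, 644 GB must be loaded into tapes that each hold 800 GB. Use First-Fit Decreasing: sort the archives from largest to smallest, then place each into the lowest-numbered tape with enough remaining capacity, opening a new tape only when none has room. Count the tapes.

Sorted descending: 761, 690, 690, 675, 644, 582, 552, 516, 475, 461, 336, 312, 306, 235, 221, 218, 182, 136.
tape 1: place 761 GB, 39 GB left
tape 2: place 690 GB, 110 GB left
tape 3: place 690 GB, 110 GB left
tape 4: place 675 GB, 125 GB left
tape 5: place 644 GB, 156 GB left
tape 6: place 582 GB, 218 GB left
tape 7: place 552 GB, 248 GB left
tape 8: place 516 GB, 284 GB left
tape 9: place 475 GB, 325 GB left
tape 10: place 461 GB, 339 GB left
tape 10: place 336 GB, 3 GB left
tape 9: place 312 GB, 13 GB left
tape 11: place 306 GB, 494 GB left
tape 7: place 235 GB, 13 GB left
tape 8: place 221 GB, 63 GB left
tape 6: place 218 GB, 0 GB left
tape 11: place 182 GB, 312 GB left
tape 5: place 136 GB, 20 GB left
Final tapes: [761] [690] [690] [675] [644,136] [582,218] [552,235] [516,221] [475,312] [461,336] [306,182].

11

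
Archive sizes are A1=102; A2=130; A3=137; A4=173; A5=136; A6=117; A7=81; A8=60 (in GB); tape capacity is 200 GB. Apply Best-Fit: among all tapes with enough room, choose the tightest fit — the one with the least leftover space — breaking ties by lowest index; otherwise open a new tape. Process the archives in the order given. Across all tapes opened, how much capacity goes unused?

tape 1: place A1 (102 GB), 98 GB left
tape 2: place A2 (130 GB), 70 GB left
tape 3: place A3 (137 GB), 63 GB left
tape 4: place A4 (173 GB), 27 GB left
tape 5: place A5 (136 GB), 64 GB left
tape 6: place A6 (117 GB), 83 GB left
tape 6: place A7 (81 GB), 2 GB left
tape 3: place A8 (60 GB), 3 GB left
6 tapes × 200 GB = 1200 GB; used 936 GB; unused 264 GB.

264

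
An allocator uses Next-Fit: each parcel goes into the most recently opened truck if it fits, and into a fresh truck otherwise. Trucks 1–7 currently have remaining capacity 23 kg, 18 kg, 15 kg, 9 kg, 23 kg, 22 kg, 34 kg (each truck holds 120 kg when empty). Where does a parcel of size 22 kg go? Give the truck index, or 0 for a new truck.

Next-Fit only looks at truck 7, which has 34 kg free.
22 kg fits there.

7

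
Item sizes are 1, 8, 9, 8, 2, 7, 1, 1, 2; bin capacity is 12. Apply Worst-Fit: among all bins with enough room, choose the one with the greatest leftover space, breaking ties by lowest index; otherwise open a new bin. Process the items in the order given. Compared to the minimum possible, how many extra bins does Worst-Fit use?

0

Worst-Fit: [1,8,2] [9] [8,2] [7,1,1] → 4 bins.
Total size 39; any packing needs at least ⌈39/12⌉ = 4 bins.
So 4 is already optimal.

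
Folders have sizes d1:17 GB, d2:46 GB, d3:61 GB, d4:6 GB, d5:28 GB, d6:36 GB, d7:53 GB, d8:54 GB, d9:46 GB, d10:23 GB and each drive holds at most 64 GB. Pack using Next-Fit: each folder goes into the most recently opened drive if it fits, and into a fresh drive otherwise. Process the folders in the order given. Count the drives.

drive 1: place d1 (17 GB), 47 GB left
drive 1: place d2 (46 GB), 1 GB left
drive 2: place d3 (61 GB), 3 GB left
drive 3: place d4 (6 GB), 58 GB left
drive 3: place d5 (28 GB), 30 GB left
drive 4: place d6 (36 GB), 28 GB left
drive 5: place d7 (53 GB), 11 GB left
drive 6: place d8 (54 GB), 10 GB left
drive 7: place d9 (46 GB), 18 GB left
drive 8: place d10 (23 GB), 41 GB left

8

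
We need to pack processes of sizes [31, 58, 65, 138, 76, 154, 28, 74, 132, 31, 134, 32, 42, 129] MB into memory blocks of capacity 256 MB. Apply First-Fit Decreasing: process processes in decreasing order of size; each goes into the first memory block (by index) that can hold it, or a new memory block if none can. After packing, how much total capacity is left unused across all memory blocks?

Sorted descending: 154, 138, 134, 132, 129, 76, 74, 65, 58, 42, 32, 31, 31, 28.
Put 154 MB in memory block 1; 102 MB remain.
Put 138 MB in memory block 2; 118 MB remain.
Put 134 MB in memory block 3; 122 MB remain.
Put 132 MB in memory block 4; 124 MB remain.
Put 129 MB in memory block 5; 127 MB remain.
Put 76 MB in memory block 1; 26 MB remain.
Put 74 MB in memory block 2; 44 MB remain.
Put 65 MB in memory block 3; 57 MB remain.
Put 58 MB in memory block 4; 66 MB remain.
Put 42 MB in memory block 2; 2 MB remain.
Put 32 MB in memory block 3; 25 MB remain.
Put 31 MB in memory block 4; 35 MB remain.
Put 31 MB in memory block 4; 4 MB remain.
Put 28 MB in memory block 5; 99 MB remain.
5 memory blocks × 256 MB = 1280 MB; used 1124 MB; unused 156 MB.

156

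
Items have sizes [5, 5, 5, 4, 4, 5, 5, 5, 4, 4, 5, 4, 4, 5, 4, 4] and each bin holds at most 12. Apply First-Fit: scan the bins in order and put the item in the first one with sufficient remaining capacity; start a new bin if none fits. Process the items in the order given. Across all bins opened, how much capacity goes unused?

5 → bin 1 (remaining 7)
5 → bin 1 (remaining 2)
5 → bin 2 (remaining 7)
4 → bin 2 (remaining 3)
4 → bin 3 (remaining 8)
5 → bin 3 (remaining 3)
5 → bin 4 (remaining 7)
5 → bin 4 (remaining 2)
4 → bin 5 (remaining 8)
4 → bin 5 (remaining 4)
5 → bin 6 (remaining 7)
4 → bin 5 (remaining 0)
4 → bin 6 (remaining 3)
5 → bin 7 (remaining 7)
4 → bin 7 (remaining 3)
4 → bin 8 (remaining 8)
8 bins × 12 = 96; used 72; unused 24.

24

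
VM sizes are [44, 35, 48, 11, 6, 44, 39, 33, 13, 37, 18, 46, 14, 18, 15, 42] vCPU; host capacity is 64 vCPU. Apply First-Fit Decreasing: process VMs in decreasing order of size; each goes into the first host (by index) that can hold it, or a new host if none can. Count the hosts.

9

Sorted descending: 48, 46, 44, 44, 42, 39, 37, 35, 33, 18, 18, 15, 14, 13, 11, 6.
host 1: place 48 vCPU, 16 vCPU left
host 2: place 46 vCPU, 18 vCPU left
host 3: place 44 vCPU, 20 vCPU left
host 4: place 44 vCPU, 20 vCPU left
host 5: place 42 vCPU, 22 vCPU left
host 6: place 39 vCPU, 25 vCPU left
host 7: place 37 vCPU, 27 vCPU left
host 8: place 35 vCPU, 29 vCPU left
host 9: place 33 vCPU, 31 vCPU left
host 2: place 18 vCPU, 0 vCPU left
host 3: place 18 vCPU, 2 vCPU left
host 1: place 15 vCPU, 1 vCPU left
host 4: place 14 vCPU, 6 vCPU left
host 5: place 13 vCPU, 9 vCPU left
host 6: place 11 vCPU, 14 vCPU left
host 4: place 6 vCPU, 0 vCPU left
Final hosts: [48,15] [46,18] [44,18] [44,14,6] [42,13] [39,11] [37] [35] [33].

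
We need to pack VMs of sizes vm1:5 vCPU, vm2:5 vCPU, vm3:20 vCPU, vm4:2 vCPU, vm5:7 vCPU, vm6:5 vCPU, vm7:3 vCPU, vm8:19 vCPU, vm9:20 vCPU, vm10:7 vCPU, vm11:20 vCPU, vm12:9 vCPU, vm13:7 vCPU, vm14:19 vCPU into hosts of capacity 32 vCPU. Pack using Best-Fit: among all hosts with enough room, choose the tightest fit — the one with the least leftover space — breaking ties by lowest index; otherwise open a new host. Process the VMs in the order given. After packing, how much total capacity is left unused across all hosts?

Put vm1 (5 vCPU) in host 1; 27 vCPU remain.
Put vm2 (5 vCPU) in host 1; 22 vCPU remain.
Put vm3 (20 vCPU) in host 1; 2 vCPU remain.
Put vm4 (2 vCPU) in host 1; 0 vCPU remain.
Put vm5 (7 vCPU) in host 2; 25 vCPU remain.
Put vm6 (5 vCPU) in host 2; 20 vCPU remain.
Put vm7 (3 vCPU) in host 2; 17 vCPU remain.
Put vm8 (19 vCPU) in host 3; 13 vCPU remain.
Put vm9 (20 vCPU) in host 4; 12 vCPU remain.
Put vm10 (7 vCPU) in host 4; 5 vCPU remain.
Put vm11 (20 vCPU) in host 5; 12 vCPU remain.
Put vm12 (9 vCPU) in host 5; 3 vCPU remain.
Put vm13 (7 vCPU) in host 3; 6 vCPU remain.
Put vm14 (19 vCPU) in host 6; 13 vCPU remain.
6 hosts × 32 vCPU = 192 vCPU; used 148 vCPU; unused 44 vCPU.

44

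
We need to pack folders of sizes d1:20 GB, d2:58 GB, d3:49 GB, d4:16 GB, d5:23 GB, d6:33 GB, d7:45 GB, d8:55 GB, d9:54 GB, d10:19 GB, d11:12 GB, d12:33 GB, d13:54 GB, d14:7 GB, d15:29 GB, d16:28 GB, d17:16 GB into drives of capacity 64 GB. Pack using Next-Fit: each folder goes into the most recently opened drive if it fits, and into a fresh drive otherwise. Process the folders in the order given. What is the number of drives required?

Put d1 (20 GB) in drive 1; 44 GB remain.
Put d2 (58 GB) in drive 2; 6 GB remain.
Put d3 (49 GB) in drive 3; 15 GB remain.
Put d4 (16 GB) in drive 4; 48 GB remain.
Put d5 (23 GB) in drive 4; 25 GB remain.
Put d6 (33 GB) in drive 5; 31 GB remain.
Put d7 (45 GB) in drive 6; 19 GB remain.
Put d8 (55 GB) in drive 7; 9 GB remain.
Put d9 (54 GB) in drive 8; 10 GB remain.
Put d10 (19 GB) in drive 9; 45 GB remain.
Put d11 (12 GB) in drive 9; 33 GB remain.
Put d12 (33 GB) in drive 9; 0 GB remain.
Put d13 (54 GB) in drive 10; 10 GB remain.
Put d14 (7 GB) in drive 10; 3 GB remain.
Put d15 (29 GB) in drive 11; 35 GB remain.
Put d16 (28 GB) in drive 11; 7 GB remain.
Put d17 (16 GB) in drive 12; 48 GB remain.

12 drives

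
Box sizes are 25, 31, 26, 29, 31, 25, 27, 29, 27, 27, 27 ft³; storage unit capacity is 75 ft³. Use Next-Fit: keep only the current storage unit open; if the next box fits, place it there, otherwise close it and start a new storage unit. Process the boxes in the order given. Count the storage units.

6

Put 25 ft³ in storage unit 1; 50 ft³ remain.
Put 31 ft³ in storage unit 1; 19 ft³ remain.
Put 26 ft³ in storage unit 2; 49 ft³ remain.
Put 29 ft³ in storage unit 2; 20 ft³ remain.
Put 31 ft³ in storage unit 3; 44 ft³ remain.
Put 25 ft³ in storage unit 3; 19 ft³ remain.
Put 27 ft³ in storage unit 4; 48 ft³ remain.
Put 29 ft³ in storage unit 4; 19 ft³ remain.
Put 27 ft³ in storage unit 5; 48 ft³ remain.
Put 27 ft³ in storage unit 5; 21 ft³ remain.
Put 27 ft³ in storage unit 6; 48 ft³ remain.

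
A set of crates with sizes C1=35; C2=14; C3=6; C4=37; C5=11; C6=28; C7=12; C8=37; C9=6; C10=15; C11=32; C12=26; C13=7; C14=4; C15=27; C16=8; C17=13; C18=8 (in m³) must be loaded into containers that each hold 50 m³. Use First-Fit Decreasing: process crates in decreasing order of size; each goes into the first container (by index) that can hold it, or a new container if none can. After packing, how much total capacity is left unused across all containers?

24

Sorted descending: 37, 37, 35, 32, 28, 27, 26, 15, 14, 13, 12, 11, 8, 8, 7, 6, 6, 4.
Put 37 m³ in container 1; 13 m³ remain.
Put 37 m³ in container 2; 13 m³ remain.
Put 35 m³ in container 3; 15 m³ remain.
Put 32 m³ in container 4; 18 m³ remain.
Put 28 m³ in container 5; 22 m³ remain.
Put 27 m³ in container 6; 23 m³ remain.
Put 26 m³ in container 7; 24 m³ remain.
Put 15 m³ in container 3; 0 m³ remain.
Put 14 m³ in container 4; 4 m³ remain.
Put 13 m³ in container 1; 0 m³ remain.
Put 12 m³ in container 2; 1 m³ remain.
Put 11 m³ in container 5; 11 m³ remain.
Put 8 m³ in container 5; 3 m³ remain.
Put 8 m³ in container 6; 15 m³ remain.
Put 7 m³ in container 6; 8 m³ remain.
Put 6 m³ in container 6; 2 m³ remain.
Put 6 m³ in container 7; 18 m³ remain.
Put 4 m³ in container 4; 0 m³ remain.
7 containers × 50 m³ = 350 m³; used 326 m³; unused 24 m³.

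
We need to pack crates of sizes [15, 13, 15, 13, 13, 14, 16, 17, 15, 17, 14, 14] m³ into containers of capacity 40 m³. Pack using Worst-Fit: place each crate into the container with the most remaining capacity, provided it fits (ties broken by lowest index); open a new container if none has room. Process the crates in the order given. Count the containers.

15 m³ → container 1 (remaining 25 m³)
13 m³ → container 1 (remaining 12 m³)
15 m³ → container 2 (remaining 25 m³)
13 m³ → container 2 (remaining 12 m³)
13 m³ → container 3 (remaining 27 m³)
14 m³ → container 3 (remaining 13 m³)
16 m³ → container 4 (remaining 24 m³)
17 m³ → container 4 (remaining 7 m³)
15 m³ → container 5 (remaining 25 m³)
17 m³ → container 5 (remaining 8 m³)
14 m³ → container 6 (remaining 26 m³)
14 m³ → container 6 (remaining 12 m³)

6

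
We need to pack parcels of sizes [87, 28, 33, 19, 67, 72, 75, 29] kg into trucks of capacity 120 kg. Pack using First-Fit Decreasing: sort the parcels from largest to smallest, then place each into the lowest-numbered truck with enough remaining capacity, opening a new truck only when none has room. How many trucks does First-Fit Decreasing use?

Sorted descending: 87, 75, 72, 67, 33, 29, 28, 19.
87 kg → truck 1 (remaining 33 kg)
75 kg → truck 2 (remaining 45 kg)
72 kg → truck 3 (remaining 48 kg)
67 kg → truck 4 (remaining 53 kg)
33 kg → truck 1 (remaining 0 kg)
29 kg → truck 2 (remaining 16 kg)
28 kg → truck 3 (remaining 20 kg)
19 kg → truck 3 (remaining 1 kg)

4 trucks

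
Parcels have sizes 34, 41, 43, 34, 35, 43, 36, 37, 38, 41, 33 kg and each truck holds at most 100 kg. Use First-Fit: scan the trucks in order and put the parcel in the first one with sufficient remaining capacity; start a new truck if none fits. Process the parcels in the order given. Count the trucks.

Put 34 kg in truck 1; 66 kg remain.
Put 41 kg in truck 1; 25 kg remain.
Put 43 kg in truck 2; 57 kg remain.
Put 34 kg in truck 2; 23 kg remain.
Put 35 kg in truck 3; 65 kg remain.
Put 43 kg in truck 3; 22 kg remain.
Put 36 kg in truck 4; 64 kg remain.
Put 37 kg in truck 4; 27 kg remain.
Put 38 kg in truck 5; 62 kg remain.
Put 41 kg in truck 5; 21 kg remain.
Put 33 kg in truck 6; 67 kg remain.
Final trucks: [34,41] [43,34] [35,43] [36,37] [38,41] [33].

6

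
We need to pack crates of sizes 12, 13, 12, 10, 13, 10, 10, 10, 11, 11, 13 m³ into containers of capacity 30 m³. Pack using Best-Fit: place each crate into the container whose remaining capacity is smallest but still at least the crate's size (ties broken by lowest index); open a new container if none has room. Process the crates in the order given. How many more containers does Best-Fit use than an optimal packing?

1

Best-Fit: [12,13] [12,10] [13,10] [10,10] [11,11] [13] → 6 containers.
Total size 125 m³; any packing needs at least ⌈125/30⌉ = 5 containers.
An optimal packing achieves that bound: [13,13] [13,12] [12,11] [11,10] [10,10,10] → 5 containers.
Excess: 6 − 5 = 1.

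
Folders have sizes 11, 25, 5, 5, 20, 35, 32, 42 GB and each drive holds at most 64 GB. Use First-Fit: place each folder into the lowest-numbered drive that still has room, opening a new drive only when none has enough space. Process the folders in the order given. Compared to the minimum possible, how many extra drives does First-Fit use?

1

First-Fit: [11,25,5,5] [20,35] [32] [42] → 4 drives.
Total size 175 GB; any packing needs at least ⌈175/64⌉ = 3 drives.
An optimal packing achieves that bound: [42,20] [35,25] [32,11,5,5] → 3 drives.
Excess: 4 − 3 = 1.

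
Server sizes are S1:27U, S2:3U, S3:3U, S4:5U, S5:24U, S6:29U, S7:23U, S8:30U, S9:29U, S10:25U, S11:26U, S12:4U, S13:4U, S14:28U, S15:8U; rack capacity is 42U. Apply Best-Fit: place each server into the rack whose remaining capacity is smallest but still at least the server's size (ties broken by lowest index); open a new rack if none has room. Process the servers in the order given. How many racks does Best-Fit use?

Put S1 (27U) in rack 1; 15U remain.
Put S2 (3U) in rack 1; 12U remain.
Put S3 (3U) in rack 1; 9U remain.
Put S4 (5U) in rack 1; 4U remain.
Put S5 (24U) in rack 2; 18U remain.
Put S6 (29U) in rack 3; 13U remain.
Put S7 (23U) in rack 4; 19U remain.
Put S8 (30U) in rack 5; 12U remain.
Put S9 (29U) in rack 6; 13U remain.
Put S10 (25U) in rack 7; 17U remain.
Put S11 (26U) in rack 8; 16U remain.
Put S12 (4U) in rack 1; 0U remain.
Put S13 (4U) in rack 5; 8U remain.
Put S14 (28U) in rack 9; 14U remain.
Put S15 (8U) in rack 5; 0U remain.

9 racks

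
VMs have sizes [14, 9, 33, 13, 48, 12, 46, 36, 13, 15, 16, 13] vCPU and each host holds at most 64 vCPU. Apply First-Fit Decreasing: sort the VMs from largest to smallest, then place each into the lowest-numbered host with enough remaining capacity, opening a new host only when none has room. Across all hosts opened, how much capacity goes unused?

52

Sorted descending: 48, 46, 36, 33, 16, 15, 14, 13, 13, 13, 12, 9.
48 vCPU → host 1 (remaining 16 vCPU)
46 vCPU → host 2 (remaining 18 vCPU)
36 vCPU → host 3 (remaining 28 vCPU)
33 vCPU → host 4 (remaining 31 vCPU)
16 vCPU → host 1 (remaining 0 vCPU)
15 vCPU → host 2 (remaining 3 vCPU)
14 vCPU → host 3 (remaining 14 vCPU)
13 vCPU → host 3 (remaining 1 vCPU)
13 vCPU → host 4 (remaining 18 vCPU)
13 vCPU → host 4 (remaining 5 vCPU)
12 vCPU → host 5 (remaining 52 vCPU)
9 vCPU → host 5 (remaining 43 vCPU)
5 hosts × 64 vCPU = 320 vCPU; used 268 vCPU; unused 52 vCPU.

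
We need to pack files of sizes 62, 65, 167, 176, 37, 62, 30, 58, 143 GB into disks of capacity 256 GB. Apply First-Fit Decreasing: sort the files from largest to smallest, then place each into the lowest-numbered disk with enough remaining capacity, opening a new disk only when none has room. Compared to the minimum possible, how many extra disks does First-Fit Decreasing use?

0

First-Fit Decreasing: [176,65] [167,62] [143,62,37] [58,30] → 4 disks.
Total size 800 GB; any packing needs at least ⌈800/256⌉ = 4 disks.
So 4 is already optimal.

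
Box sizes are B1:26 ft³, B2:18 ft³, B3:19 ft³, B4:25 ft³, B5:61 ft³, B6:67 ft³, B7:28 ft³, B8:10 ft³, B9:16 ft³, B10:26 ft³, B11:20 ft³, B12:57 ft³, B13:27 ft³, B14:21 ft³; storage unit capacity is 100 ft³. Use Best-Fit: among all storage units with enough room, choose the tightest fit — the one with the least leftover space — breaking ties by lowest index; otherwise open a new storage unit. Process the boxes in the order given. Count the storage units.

5 storage units

storage unit 1: place B1 (26 ft³), 74 ft³ left
storage unit 1: place B2 (18 ft³), 56 ft³ left
storage unit 1: place B3 (19 ft³), 37 ft³ left
storage unit 1: place B4 (25 ft³), 12 ft³ left
storage unit 2: place B5 (61 ft³), 39 ft³ left
storage unit 3: place B6 (67 ft³), 33 ft³ left
storage unit 3: place B7 (28 ft³), 5 ft³ left
storage unit 1: place B8 (10 ft³), 2 ft³ left
storage unit 2: place B9 (16 ft³), 23 ft³ left
storage unit 4: place B10 (26 ft³), 74 ft³ left
storage unit 2: place B11 (20 ft³), 3 ft³ left
storage unit 4: place B12 (57 ft³), 17 ft³ left
storage unit 5: place B13 (27 ft³), 73 ft³ left
storage unit 5: place B14 (21 ft³), 52 ft³ left
Final storage units: [26,18,19,25,10] [61,16,20] [67,28] [26,57] [27,21].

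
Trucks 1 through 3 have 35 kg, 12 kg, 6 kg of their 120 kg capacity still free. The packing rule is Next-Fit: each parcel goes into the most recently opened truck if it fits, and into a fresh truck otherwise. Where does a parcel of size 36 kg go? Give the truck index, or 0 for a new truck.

Next-Fit only looks at truck 3, which has 6 kg free.
36 kg does not fit, so a new truck is opened.

0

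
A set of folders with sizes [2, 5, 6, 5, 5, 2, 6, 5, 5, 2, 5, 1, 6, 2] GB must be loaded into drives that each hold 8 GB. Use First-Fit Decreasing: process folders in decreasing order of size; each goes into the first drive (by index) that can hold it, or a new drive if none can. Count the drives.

9

Sorted descending: 6, 6, 6, 5, 5, 5, 5, 5, 5, 2, 2, 2, 2, 1.
Put 6 GB in drive 1; 2 GB remain.
Put 6 GB in drive 2; 2 GB remain.
Put 6 GB in drive 3; 2 GB remain.
Put 5 GB in drive 4; 3 GB remain.
Put 5 GB in drive 5; 3 GB remain.
Put 5 GB in drive 6; 3 GB remain.
Put 5 GB in drive 7; 3 GB remain.
Put 5 GB in drive 8; 3 GB remain.
Put 5 GB in drive 9; 3 GB remain.
Put 2 GB in drive 1; 0 GB remain.
Put 2 GB in drive 2; 0 GB remain.
Put 2 GB in drive 3; 0 GB remain.
Put 2 GB in drive 4; 1 GB remain.
Put 1 GB in drive 4; 0 GB remain.
Final drives: [6,2] [6,2] [6,2] [5,2,1] [5] [5] [5] [5] [5].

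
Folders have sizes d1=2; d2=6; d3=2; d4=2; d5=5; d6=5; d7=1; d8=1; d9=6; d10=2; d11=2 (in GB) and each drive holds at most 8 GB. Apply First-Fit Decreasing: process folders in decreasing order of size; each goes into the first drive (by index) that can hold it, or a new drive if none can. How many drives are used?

5

Sorted descending: 6, 6, 5, 5, 2, 2, 2, 2, 2, 1, 1.
Put 6 GB in drive 1; 2 GB remain.
Put 6 GB in drive 2; 2 GB remain.
Put 5 GB in drive 3; 3 GB remain.
Put 5 GB in drive 4; 3 GB remain.
Put 2 GB in drive 1; 0 GB remain.
Put 2 GB in drive 2; 0 GB remain.
Put 2 GB in drive 3; 1 GB remain.
Put 2 GB in drive 4; 1 GB remain.
Put 2 GB in drive 5; 6 GB remain.
Put 1 GB in drive 3; 0 GB remain.
Put 1 GB in drive 4; 0 GB remain.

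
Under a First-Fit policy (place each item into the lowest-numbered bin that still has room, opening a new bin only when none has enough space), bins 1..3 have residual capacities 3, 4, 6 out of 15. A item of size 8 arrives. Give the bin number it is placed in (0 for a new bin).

0

No bin has ≥ 8 free, so a new bin is opened.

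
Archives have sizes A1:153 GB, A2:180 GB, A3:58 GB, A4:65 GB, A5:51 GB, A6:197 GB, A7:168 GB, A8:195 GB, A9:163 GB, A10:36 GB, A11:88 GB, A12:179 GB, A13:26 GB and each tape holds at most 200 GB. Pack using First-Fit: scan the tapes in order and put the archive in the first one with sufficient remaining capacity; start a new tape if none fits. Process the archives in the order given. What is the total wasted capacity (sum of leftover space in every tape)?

A1 (153 GB) → tape 1 (remaining 47 GB)
A2 (180 GB) → tape 2 (remaining 20 GB)
A3 (58 GB) → tape 3 (remaining 142 GB)
A4 (65 GB) → tape 3 (remaining 77 GB)
A5 (51 GB) → tape 3 (remaining 26 GB)
A6 (197 GB) → tape 4 (remaining 3 GB)
A7 (168 GB) → tape 5 (remaining 32 GB)
A8 (195 GB) → tape 6 (remaining 5 GB)
A9 (163 GB) → tape 7 (remaining 37 GB)
A10 (36 GB) → tape 1 (remaining 11 GB)
A11 (88 GB) → tape 8 (remaining 112 GB)
A12 (179 GB) → tape 9 (remaining 21 GB)
A13 (26 GB) → tape 3 (remaining 0 GB)
9 tapes × 200 GB = 1800 GB; used 1559 GB; unused 241 GB.

241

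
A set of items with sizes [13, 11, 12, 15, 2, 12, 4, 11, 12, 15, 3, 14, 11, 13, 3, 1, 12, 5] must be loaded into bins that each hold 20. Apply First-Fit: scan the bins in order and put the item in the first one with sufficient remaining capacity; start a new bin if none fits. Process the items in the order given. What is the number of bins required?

12 bins

13 → bin 1 (remaining 7)
11 → bin 2 (remaining 9)
12 → bin 3 (remaining 8)
15 → bin 4 (remaining 5)
2 → bin 1 (remaining 5)
12 → bin 5 (remaining 8)
4 → bin 1 (remaining 1)
11 → bin 6 (remaining 9)
12 → bin 7 (remaining 8)
15 → bin 8 (remaining 5)
3 → bin 2 (remaining 6)
14 → bin 9 (remaining 6)
11 → bin 10 (remaining 9)
13 → bin 11 (remaining 7)
3 → bin 2 (remaining 3)
1 → bin 1 (remaining 0)
12 → bin 12 (remaining 8)
5 → bin 3 (remaining 3)
Final bins: [13,2,4,1] [11,3,3] [12,5] [15] [12] [11] [12] [15] [14] [11] [13] [12].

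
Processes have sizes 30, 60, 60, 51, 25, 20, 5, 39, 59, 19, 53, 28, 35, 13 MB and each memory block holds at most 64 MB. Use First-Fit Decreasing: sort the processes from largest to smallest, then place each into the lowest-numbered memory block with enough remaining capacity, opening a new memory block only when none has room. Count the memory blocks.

Sorted descending: 60, 60, 59, 53, 51, 39, 35, 30, 28, 25, 20, 19, 13, 5.
memory block 1: place 60 MB, 4 MB left
memory block 2: place 60 MB, 4 MB left
memory block 3: place 59 MB, 5 MB left
memory block 4: place 53 MB, 11 MB left
memory block 5: place 51 MB, 13 MB left
memory block 6: place 39 MB, 25 MB left
memory block 7: place 35 MB, 29 MB left
memory block 8: place 30 MB, 34 MB left
memory block 7: place 28 MB, 1 MB left
memory block 6: place 25 MB, 0 MB left
memory block 8: place 20 MB, 14 MB left
memory block 9: place 19 MB, 45 MB left
memory block 5: place 13 MB, 0 MB left
memory block 3: place 5 MB, 0 MB left
Final memory blocks: [60] [60] [59,5] [53] [51,13] [39,25] [35,28] [30,20] [19].

9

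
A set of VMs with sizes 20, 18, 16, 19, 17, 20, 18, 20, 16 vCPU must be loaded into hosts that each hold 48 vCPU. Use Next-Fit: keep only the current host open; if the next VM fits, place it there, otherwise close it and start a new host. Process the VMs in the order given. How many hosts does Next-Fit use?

5

Put 20 vCPU in host 1; 28 vCPU remain.
Put 18 vCPU in host 1; 10 vCPU remain.
Put 16 vCPU in host 2; 32 vCPU remain.
Put 19 vCPU in host 2; 13 vCPU remain.
Put 17 vCPU in host 3; 31 vCPU remain.
Put 20 vCPU in host 3; 11 vCPU remain.
Put 18 vCPU in host 4; 30 vCPU remain.
Put 20 vCPU in host 4; 10 vCPU remain.
Put 16 vCPU in host 5; 32 vCPU remain.
Final hosts: [20,18] [16,19] [17,20] [18,20] [16].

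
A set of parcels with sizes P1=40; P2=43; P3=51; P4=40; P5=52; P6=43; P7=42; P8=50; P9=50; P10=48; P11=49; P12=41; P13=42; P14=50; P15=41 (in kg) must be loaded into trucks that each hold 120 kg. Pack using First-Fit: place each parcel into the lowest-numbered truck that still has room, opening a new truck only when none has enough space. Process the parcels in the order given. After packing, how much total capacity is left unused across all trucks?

truck 1: place P1 (40 kg), 80 kg left
truck 1: place P2 (43 kg), 37 kg left
truck 2: place P3 (51 kg), 69 kg left
truck 2: place P4 (40 kg), 29 kg left
truck 3: place P5 (52 kg), 68 kg left
truck 3: place P6 (43 kg), 25 kg left
truck 4: place P7 (42 kg), 78 kg left
truck 4: place P8 (50 kg), 28 kg left
truck 5: place P9 (50 kg), 70 kg left
truck 5: place P10 (48 kg), 22 kg left
truck 6: place P11 (49 kg), 71 kg left
truck 6: place P12 (41 kg), 30 kg left
truck 7: place P13 (42 kg), 78 kg left
truck 7: place P14 (50 kg), 28 kg left
truck 8: place P15 (41 kg), 79 kg left
8 trucks × 120 kg = 960 kg; used 682 kg; unused 278 kg.

278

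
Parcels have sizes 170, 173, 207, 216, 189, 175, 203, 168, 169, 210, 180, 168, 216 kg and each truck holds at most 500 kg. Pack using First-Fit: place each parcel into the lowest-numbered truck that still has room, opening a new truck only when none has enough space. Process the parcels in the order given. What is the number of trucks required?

7

170 kg → truck 1 (remaining 330 kg)
173 kg → truck 1 (remaining 157 kg)
207 kg → truck 2 (remaining 293 kg)
216 kg → truck 2 (remaining 77 kg)
189 kg → truck 3 (remaining 311 kg)
175 kg → truck 3 (remaining 136 kg)
203 kg → truck 4 (remaining 297 kg)
168 kg → truck 4 (remaining 129 kg)
169 kg → truck 5 (remaining 331 kg)
210 kg → truck 5 (remaining 121 kg)
180 kg → truck 6 (remaining 320 kg)
168 kg → truck 6 (remaining 152 kg)
216 kg → truck 7 (remaining 284 kg)
Final trucks: [170,173] [207,216] [189,175] [203,168] [169,210] [180,168] [216].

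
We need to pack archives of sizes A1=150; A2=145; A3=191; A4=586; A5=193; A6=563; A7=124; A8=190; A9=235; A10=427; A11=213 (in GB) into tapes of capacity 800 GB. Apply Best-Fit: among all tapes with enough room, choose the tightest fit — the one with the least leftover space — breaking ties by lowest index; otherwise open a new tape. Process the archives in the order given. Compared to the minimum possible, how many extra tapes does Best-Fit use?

Best-Fit: [150,145,191,190] [586,193] [563,124] [235,427] [213] → 5 tapes.
Total size 3017 GB; any packing needs at least ⌈3017/800⌉ = 4 tapes.
An optimal packing achieves that bound: [586,213] [563,235] [427,193,150] [191,190,145,124] → 4 tapes.
Excess: 5 − 4 = 1.

1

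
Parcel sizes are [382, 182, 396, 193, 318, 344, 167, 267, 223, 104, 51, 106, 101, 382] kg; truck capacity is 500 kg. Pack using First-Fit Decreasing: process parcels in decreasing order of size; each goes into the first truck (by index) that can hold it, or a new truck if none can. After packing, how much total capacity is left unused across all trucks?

Sorted descending: 396, 382, 382, 344, 318, 267, 223, 193, 182, 167, 106, 104, 101, 51.
396 kg → truck 1 (remaining 104 kg)
382 kg → truck 2 (remaining 118 kg)
382 kg → truck 3 (remaining 118 kg)
344 kg → truck 4 (remaining 156 kg)
318 kg → truck 5 (remaining 182 kg)
267 kg → truck 6 (remaining 233 kg)
223 kg → truck 6 (remaining 10 kg)
193 kg → truck 7 (remaining 307 kg)
182 kg → truck 5 (remaining 0 kg)
167 kg → truck 7 (remaining 140 kg)
106 kg → truck 2 (remaining 12 kg)
104 kg → truck 1 (remaining 0 kg)
101 kg → truck 3 (remaining 17 kg)
51 kg → truck 4 (remaining 105 kg)
7 trucks × 500 kg = 3500 kg; used 3216 kg; unused 284 kg.

284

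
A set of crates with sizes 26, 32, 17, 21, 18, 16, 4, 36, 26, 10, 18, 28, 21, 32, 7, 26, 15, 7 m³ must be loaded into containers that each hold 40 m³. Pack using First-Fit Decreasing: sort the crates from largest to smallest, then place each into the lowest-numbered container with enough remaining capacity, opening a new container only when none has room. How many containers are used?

11 containers

Sorted descending: 36, 32, 32, 28, 26, 26, 26, 21, 21, 18, 18, 17, 16, 15, 10, 7, 7, 4.
Put 36 m³ in container 1; 4 m³ remain.
Put 32 m³ in container 2; 8 m³ remain.
Put 32 m³ in container 3; 8 m³ remain.
Put 28 m³ in container 4; 12 m³ remain.
Put 26 m³ in container 5; 14 m³ remain.
Put 26 m³ in container 6; 14 m³ remain.
Put 26 m³ in container 7; 14 m³ remain.
Put 21 m³ in container 8; 19 m³ remain.
Put 21 m³ in container 9; 19 m³ remain.
Put 18 m³ in container 8; 1 m³ remain.
Put 18 m³ in container 9; 1 m³ remain.
Put 17 m³ in container 10; 23 m³ remain.
Put 16 m³ in container 10; 7 m³ remain.
Put 15 m³ in container 11; 25 m³ remain.
Put 10 m³ in container 4; 2 m³ remain.
Put 7 m³ in container 2; 1 m³ remain.
Put 7 m³ in container 3; 1 m³ remain.
Put 4 m³ in container 1; 0 m³ remain.
Final containers: [36,4] [32,7] [32,7] [28,10] [26] [26] [26] [21,18] [21,18] [17,16] [15].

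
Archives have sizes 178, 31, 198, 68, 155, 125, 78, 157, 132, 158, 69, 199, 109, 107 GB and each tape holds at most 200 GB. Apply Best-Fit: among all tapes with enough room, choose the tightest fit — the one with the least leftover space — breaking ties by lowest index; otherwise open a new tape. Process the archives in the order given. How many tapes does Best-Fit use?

Put 178 GB in tape 1; 22 GB remain.
Put 31 GB in tape 2; 169 GB remain.
Put 198 GB in tape 3; 2 GB remain.
Put 68 GB in tape 2; 101 GB remain.
Put 155 GB in tape 4; 45 GB remain.
Put 125 GB in tape 5; 75 GB remain.
Put 78 GB in tape 2; 23 GB remain.
Put 157 GB in tape 6; 43 GB remain.
Put 132 GB in tape 7; 68 GB remain.
Put 158 GB in tape 8; 42 GB remain.
Put 69 GB in tape 5; 6 GB remain.
Put 199 GB in tape 9; 1 GB remain.
Put 109 GB in tape 10; 91 GB remain.
Put 107 GB in tape 11; 93 GB remain.
Final tapes: [178] [31,68,78] [198] [155] [125,69] [157] [132] [158] [199] [109] [107].

11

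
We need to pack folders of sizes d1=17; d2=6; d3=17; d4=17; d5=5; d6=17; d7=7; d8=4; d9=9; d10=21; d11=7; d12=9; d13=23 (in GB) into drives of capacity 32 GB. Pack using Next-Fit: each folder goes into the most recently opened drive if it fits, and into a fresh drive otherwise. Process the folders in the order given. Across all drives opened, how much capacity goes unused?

65

Put d1 (17 GB) in drive 1; 15 GB remain.
Put d2 (6 GB) in drive 1; 9 GB remain.
Put d3 (17 GB) in drive 2; 15 GB remain.
Put d4 (17 GB) in drive 3; 15 GB remain.
Put d5 (5 GB) in drive 3; 10 GB remain.
Put d6 (17 GB) in drive 4; 15 GB remain.
Put d7 (7 GB) in drive 4; 8 GB remain.
Put d8 (4 GB) in drive 4; 4 GB remain.
Put d9 (9 GB) in drive 5; 23 GB remain.
Put d10 (21 GB) in drive 5; 2 GB remain.
Put d11 (7 GB) in drive 6; 25 GB remain.
Put d12 (9 GB) in drive 6; 16 GB remain.
Put d13 (23 GB) in drive 7; 9 GB remain.
7 drives × 32 GB = 224 GB; used 159 GB; unused 65 GB.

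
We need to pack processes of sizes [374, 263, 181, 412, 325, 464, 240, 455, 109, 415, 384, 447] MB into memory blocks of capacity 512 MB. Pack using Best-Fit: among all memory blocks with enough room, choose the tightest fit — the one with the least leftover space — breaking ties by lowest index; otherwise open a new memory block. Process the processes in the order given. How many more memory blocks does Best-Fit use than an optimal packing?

Best-Fit: [374,109] [263,181] [412] [325] [464] [240] [455] [415] [384] [447] → 10 memory blocks.
9 processes exceed 256 MB (half the capacity), and no two of those can share a memory block, so at least 9 memory blocks are needed.
An optimal packing achieves that bound: [464] [455] [447] [415] [412] [384,109] [374] [325,181] [263,240] → 9 memory blocks.
Excess: 10 − 9 = 1.

1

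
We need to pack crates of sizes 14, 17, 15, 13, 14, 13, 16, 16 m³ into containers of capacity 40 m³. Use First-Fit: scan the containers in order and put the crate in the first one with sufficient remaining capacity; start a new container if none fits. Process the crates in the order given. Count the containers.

container 1: place 14 m³, 26 m³ left
container 1: place 17 m³, 9 m³ left
container 2: place 15 m³, 25 m³ left
container 2: place 13 m³, 12 m³ left
container 3: place 14 m³, 26 m³ left
container 3: place 13 m³, 13 m³ left
container 4: place 16 m³, 24 m³ left
container 4: place 16 m³, 8 m³ left

4 containers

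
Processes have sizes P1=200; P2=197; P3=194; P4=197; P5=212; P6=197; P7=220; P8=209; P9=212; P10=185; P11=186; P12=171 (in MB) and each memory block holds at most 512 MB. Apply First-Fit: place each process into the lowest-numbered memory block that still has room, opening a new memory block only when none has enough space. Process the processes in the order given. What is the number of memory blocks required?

6 memory blocks

P1 (200 MB) → memory block 1 (remaining 312 MB)
P2 (197 MB) → memory block 1 (remaining 115 MB)
P3 (194 MB) → memory block 2 (remaining 318 MB)
P4 (197 MB) → memory block 2 (remaining 121 MB)
P5 (212 MB) → memory block 3 (remaining 300 MB)
P6 (197 MB) → memory block 3 (remaining 103 MB)
P7 (220 MB) → memory block 4 (remaining 292 MB)
P8 (209 MB) → memory block 4 (remaining 83 MB)
P9 (212 MB) → memory block 5 (remaining 300 MB)
P10 (185 MB) → memory block 5 (remaining 115 MB)
P11 (186 MB) → memory block 6 (remaining 326 MB)
P12 (171 MB) → memory block 6 (remaining 155 MB)
Final memory blocks: [200,197] [194,197] [212,197] [220,209] [212,185] [186,171].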